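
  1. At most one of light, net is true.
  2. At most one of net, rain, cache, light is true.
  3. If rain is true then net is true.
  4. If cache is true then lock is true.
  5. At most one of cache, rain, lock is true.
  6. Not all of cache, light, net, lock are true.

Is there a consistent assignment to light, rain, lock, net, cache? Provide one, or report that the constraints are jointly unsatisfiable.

light = False, rain = False, lock = False, net = True, cache = False

  (1) {light, net}: 1 true — at most one ✓
  (2) {net, rain, cache, light}: 1 true — at most one ✓
  (3) rain=F ⇒ net: vacuous ✓
  (4) cache=F ⇒ lock: vacuous ✓
  (5) {cache, rain, lock}: 0 true — at most one ✓
  (6) {cache, light, net, lock}: 1/4 true — not all ✓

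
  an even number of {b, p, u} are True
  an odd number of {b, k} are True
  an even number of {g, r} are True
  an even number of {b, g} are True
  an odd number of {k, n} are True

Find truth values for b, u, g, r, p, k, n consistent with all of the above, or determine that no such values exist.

b = True; u = True; g = True; r = True; p = False; k = False; n = True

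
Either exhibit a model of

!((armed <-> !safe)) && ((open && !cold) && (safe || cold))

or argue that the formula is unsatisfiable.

cold=F, open=T, armed=T, safe=T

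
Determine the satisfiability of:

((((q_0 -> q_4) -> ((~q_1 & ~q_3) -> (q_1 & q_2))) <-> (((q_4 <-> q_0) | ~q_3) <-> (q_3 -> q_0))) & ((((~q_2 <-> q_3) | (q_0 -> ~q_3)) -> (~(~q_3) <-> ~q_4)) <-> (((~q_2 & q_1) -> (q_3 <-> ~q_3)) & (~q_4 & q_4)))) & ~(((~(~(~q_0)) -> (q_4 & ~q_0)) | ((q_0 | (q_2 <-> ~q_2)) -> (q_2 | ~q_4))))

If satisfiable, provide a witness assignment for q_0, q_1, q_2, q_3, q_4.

The conjunct ~(((~(~(~q_0)) -> (q_4 & ~q_0)) | ((q_0 | (q_2 <-> ~q_2)) -> (q_2 | ~q_4)))) is unsatisfiable on its own:
  q_0=F, q_2=F, q_4=F: evaluates to False.
  q_0=F, q_2=F, q_4=T: evaluates to False.
  q_0=F, q_2=T, q_4=F: evaluates to False.
  q_0=F, q_2=T, q_4=T: evaluates to False.
  q_0=T, q_2=F, q_4=F: evaluates to False.
  q_0=T, q_2=F, q_4=T: evaluates to False.
  q_0=T, q_2=T, q_4=F: evaluates to False.
  q_0=T, q_2=T, q_4=T: evaluates to False.
So the whole conjunction is unsatisfiable.

No satisfying assignment exists.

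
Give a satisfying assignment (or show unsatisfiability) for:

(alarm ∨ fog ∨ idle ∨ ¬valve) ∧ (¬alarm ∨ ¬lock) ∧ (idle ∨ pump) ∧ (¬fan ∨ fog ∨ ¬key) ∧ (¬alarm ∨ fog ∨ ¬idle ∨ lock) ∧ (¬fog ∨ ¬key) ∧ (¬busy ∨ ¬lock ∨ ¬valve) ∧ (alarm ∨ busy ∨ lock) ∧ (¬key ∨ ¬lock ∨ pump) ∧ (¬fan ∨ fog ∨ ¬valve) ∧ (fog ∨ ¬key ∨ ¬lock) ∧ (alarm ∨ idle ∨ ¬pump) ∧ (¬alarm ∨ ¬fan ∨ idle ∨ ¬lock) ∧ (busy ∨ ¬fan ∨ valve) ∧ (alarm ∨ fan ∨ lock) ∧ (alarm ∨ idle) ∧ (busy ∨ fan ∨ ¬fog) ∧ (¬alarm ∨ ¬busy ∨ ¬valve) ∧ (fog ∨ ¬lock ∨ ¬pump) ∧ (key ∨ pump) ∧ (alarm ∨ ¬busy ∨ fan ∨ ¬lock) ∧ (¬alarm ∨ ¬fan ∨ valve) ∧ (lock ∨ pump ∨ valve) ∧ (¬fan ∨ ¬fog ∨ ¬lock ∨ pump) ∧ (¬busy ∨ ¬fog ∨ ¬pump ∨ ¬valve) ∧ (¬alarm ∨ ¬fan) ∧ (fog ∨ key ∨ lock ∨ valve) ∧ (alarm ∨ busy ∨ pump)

Set pump = True.
Set valve = False.
Set fan = False.
Set lock = False.
  then (alarm ∨ fan ∨ lock) forces alarm = True.
Set key = False.
  then (fog ∨ key ∨ lock ∨ valve) forces fog = True.
  then (busy ∨ fan ∨ ¬fog) forces busy = True.
Set idle = False.
All clauses satisfied.

pump: True, valve: False, fan: False, lock: False, key: False, busy: True, alarm: True, idle: False, fog: True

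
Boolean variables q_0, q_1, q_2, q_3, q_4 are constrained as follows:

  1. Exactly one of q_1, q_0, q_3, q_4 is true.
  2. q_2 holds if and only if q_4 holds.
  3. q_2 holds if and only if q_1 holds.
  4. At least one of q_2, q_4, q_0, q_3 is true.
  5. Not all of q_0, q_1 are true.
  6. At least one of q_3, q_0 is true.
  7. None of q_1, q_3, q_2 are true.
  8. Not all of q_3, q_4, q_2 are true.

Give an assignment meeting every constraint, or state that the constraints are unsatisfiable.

q_0 = True; q_1 = False; q_2 = False; q_3 = False; q_4 = False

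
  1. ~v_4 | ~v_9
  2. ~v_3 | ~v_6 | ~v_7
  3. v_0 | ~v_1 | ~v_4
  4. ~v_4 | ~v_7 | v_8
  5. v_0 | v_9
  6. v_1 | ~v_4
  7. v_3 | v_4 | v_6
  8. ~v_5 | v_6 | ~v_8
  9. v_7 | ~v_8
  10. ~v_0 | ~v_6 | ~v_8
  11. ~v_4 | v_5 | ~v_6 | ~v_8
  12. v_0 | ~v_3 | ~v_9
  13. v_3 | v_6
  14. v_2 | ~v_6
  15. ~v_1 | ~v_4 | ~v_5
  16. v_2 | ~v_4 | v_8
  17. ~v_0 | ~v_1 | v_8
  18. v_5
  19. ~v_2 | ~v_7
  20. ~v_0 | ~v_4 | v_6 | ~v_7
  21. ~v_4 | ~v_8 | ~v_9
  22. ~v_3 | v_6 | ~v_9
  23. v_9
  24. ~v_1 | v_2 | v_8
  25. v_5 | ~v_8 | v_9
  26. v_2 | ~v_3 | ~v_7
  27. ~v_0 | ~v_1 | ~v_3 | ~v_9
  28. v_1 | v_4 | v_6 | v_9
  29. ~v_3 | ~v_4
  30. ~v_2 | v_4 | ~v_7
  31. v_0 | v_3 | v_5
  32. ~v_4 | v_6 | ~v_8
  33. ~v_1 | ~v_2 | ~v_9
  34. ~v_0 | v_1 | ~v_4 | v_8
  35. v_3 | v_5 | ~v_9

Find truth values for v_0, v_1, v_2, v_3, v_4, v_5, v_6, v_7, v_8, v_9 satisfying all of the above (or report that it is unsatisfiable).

v_0 = False, v_1 = False, v_2 = True, v_3 = False, v_4 = False, v_5 = True, v_6 = True, v_7 = False, v_8 = False, v_9 = True

Unit clause (v_5) forces v_5 = True.
Unit clause (v_9) forces v_9 = True.
In (~v_4 | ~v_9) only ~v_4 is left, so v_4 = False.
Set v_0 = False.
  then (v_0 | ~v_3 | ~v_9) forces v_3 = False.
  then (v_3 | v_6) forces v_6 = True.
  then (v_2 | ~v_6) forces v_2 = True.
  then (~v_2 | ~v_7) forces v_7 = False.
  then (~v_1 | ~v_2 | ~v_9) forces v_1 = False.
  then (v_7 | ~v_8) forces v_8 = False.
All clauses satisfied.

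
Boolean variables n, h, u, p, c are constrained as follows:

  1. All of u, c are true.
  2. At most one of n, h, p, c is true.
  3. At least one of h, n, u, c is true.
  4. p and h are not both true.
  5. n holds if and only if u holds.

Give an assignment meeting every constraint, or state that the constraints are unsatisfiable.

Case u = True:
  (1) forces c = True.
  (2) with c=T forces n = False.
  Constraint (5) is violated (n=F, u=T) — contradiction.
Case u = False:
  Constraint (1) is violated (u=F) — contradiction.
Both cases fail — unsatisfiable.

Unsatisfiable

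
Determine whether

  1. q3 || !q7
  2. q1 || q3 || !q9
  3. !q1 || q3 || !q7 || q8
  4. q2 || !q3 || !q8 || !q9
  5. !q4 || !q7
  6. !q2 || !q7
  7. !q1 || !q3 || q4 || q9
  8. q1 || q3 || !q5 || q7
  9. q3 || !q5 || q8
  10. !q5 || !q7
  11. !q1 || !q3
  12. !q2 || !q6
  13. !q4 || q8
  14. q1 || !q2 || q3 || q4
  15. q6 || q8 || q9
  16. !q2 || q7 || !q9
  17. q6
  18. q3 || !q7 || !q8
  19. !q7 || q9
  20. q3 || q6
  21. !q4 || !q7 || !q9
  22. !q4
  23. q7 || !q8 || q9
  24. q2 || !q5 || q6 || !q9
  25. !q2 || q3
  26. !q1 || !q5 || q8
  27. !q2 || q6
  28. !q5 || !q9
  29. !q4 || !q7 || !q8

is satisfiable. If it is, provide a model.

Unit clause (q6) forces q6 = True.
Unit clause (!q4) forces q4 = False.
In (!q2 || !q6) only !q2 is left, so q2 = False.
Set q1 = False.
Set q3 = False.
  then (q3 || !q7) forces q7 = False.
  then (q1 || q3 || !q9) forces q9 = False.
  then (q1 || q3 || !q5 || q7) forces q5 = False.
  then (q7 || !q8 || q9) forces q8 = False.
All clauses satisfied.

q1 = False, q2 = False, q3 = False, q4 = False, q5 = False, q6 = True, q7 = False, q8 = False, q9 = False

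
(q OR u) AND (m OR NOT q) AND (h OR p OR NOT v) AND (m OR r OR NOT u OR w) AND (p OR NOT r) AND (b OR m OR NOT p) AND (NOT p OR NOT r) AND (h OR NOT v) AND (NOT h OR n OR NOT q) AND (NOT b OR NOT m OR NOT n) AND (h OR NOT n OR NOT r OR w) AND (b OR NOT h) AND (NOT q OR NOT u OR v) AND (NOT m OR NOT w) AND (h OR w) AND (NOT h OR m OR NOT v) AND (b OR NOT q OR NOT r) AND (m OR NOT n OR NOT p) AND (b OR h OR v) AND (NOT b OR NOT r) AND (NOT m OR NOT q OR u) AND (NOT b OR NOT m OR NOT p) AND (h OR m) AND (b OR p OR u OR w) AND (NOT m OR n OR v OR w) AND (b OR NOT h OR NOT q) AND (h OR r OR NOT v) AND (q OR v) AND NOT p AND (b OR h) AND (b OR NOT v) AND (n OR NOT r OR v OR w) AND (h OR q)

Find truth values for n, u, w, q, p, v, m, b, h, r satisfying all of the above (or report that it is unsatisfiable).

Unit clause (NOT p) forces p = False.
In (p OR NOT r) only NOT r is left, so r = False.
Set n = False.
Set u = True.
Set w = False.
  then (m OR r OR NOT u OR w) forces m = True.
  then (h OR w) forces h = True.
  then (NOT m OR n OR v OR w) forces v = True.
  then (b OR NOT v) forces b = True.
  then (NOT h OR n OR NOT q) forces q = False.
All clauses satisfied.

n=F, u=T, w=F, q=F, p=F, v=T, m=T, b=T, h=T, r=F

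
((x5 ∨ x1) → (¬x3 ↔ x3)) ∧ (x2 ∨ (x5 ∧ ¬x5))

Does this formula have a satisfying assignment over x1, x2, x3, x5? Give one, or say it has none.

x1: False; x2: True; x3: False; x5: False

  (x5 ∨ x1) → (¬x3 ↔ x3) = True
    x5 ∨ x1 = False
    ¬x3 ↔ x3 = False
      ¬x3 = True
  x2 ∨ (x5 ∧ ¬x5) = True
    x5 ∧ ¬x5 = False
      ¬x5 = True
Both conjuncts True, so the formula holds.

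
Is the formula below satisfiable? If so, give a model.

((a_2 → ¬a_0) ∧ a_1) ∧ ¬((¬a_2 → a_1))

The formula is unsatisfiable.

Case a_1 = True: the conjunct ¬((¬a_2 → a_1)) becomes ¬((¬a_2 → True)) = False.
Case a_1 = False: the conjunct a_1 is False.
Both cases fail — unsatisfiable.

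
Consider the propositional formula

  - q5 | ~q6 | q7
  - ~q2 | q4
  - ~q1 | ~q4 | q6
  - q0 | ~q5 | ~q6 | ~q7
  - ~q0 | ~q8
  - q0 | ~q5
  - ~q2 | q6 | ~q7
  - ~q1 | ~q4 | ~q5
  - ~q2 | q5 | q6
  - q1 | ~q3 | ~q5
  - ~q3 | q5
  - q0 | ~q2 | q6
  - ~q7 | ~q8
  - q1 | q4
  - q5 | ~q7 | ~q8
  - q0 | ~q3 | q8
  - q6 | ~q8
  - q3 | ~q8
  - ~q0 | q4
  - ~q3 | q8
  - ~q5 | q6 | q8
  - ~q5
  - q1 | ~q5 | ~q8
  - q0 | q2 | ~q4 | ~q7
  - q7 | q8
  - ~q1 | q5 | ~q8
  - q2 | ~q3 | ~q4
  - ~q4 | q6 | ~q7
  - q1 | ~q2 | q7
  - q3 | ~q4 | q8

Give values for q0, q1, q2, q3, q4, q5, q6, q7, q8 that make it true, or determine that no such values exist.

q0 = False; q1 = True; q2 = False; q3 = False; q4 = False; q5 = False; q6 = False; q7 = True; q8 = False

Unit clause (~q5) forces q5 = False.
In (~q3 | q5) only ~q3 is left, so q3 = False.
In (q3 | ~q8) only ~q8 is left, so q8 = False.
In (q7 | q8) only q7 is left, so q7 = True.
In (q3 | ~q4 | q8) only ~q4 is left, so q4 = False.
In (~q2 | q4) only ~q2 is left, so q2 = False.
In (q1 | q4) only q1 is left, so q1 = True.
In (~q0 | q4) only ~q0 is left, so q0 = False.
Set q6 = False.
All clauses satisfied.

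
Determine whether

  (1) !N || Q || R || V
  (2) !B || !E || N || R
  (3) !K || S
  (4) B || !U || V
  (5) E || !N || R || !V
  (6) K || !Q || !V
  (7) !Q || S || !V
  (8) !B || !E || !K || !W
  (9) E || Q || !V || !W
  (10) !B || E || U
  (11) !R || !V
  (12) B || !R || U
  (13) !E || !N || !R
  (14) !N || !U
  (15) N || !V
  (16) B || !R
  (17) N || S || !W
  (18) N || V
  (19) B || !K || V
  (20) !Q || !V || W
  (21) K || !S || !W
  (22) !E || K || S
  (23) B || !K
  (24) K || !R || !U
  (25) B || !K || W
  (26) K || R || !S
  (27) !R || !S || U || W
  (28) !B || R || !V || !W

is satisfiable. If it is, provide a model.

W: False, E: False, N: True, V: False, K: False, R: False, Q: True, B: False, S: False, U: False

Set W = False.
Set E = False.
Try N = False:
  (N || !V) forces V = False.
  clause (N || V) is falsified — backtrack.
So N = True.
  then (!N || !U) forces U = False.
  then (!B || E || U) forces B = False.
  then (B || !R || U) forces R = False.
  then (B || !K) forces K = False.
  then (K || R || !S) forces S = False.
  then (E || !N || R || !V) forces V = False.
  then (!N || Q || R || V) forces Q = True.
All clauses satisfied.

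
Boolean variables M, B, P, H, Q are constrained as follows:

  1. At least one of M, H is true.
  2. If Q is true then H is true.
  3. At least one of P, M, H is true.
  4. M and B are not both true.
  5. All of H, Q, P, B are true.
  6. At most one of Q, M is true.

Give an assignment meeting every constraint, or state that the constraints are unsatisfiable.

M = False, B = True, P = True, H = True, Q = True

  (1) {M, H}: 1 true — at least one ✓
  (2) Q=T ⇒ H: T ✓
  (3) {P, M, H}: 2 true — at least one ✓
  (4) M=F, B=T — not both ✓
  (5) {H, Q, P, B}: all 4 true ✓
  (6) {Q, M}: 1 true — at most one ✓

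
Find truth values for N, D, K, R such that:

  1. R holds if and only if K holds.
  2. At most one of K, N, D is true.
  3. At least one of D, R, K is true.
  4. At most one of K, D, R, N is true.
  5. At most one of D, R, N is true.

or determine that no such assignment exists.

N = False, D = True, K = False, R = False

  (1) R=F, K=F — same ✓
  (2) {K, N, D}: 1 true — at most one ✓
  (3) {D, R, K}: 1 true — at least one ✓
  (4) {K, D, R, N}: 1 true — at most one ✓
  (5) {D, R, N}: 1 true — at most one ✓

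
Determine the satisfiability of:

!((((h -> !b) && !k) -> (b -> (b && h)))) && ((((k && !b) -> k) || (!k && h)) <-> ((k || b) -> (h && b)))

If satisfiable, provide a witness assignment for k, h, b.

Case b = True: the formula simplifies to !(((!h && !k) -> h)) && h.
  h = True: the conjunct !(((!h && !k) -> h)) becomes !((False -> True)) = False.
  h = False: the conjunct h is False.
Case b = False: the conjunct !((((h -> !b) && !k) -> (b -> (b && h)))) becomes !((!k -> True)) = False.
Both cases fail — unsatisfiable.

Unsatisfiable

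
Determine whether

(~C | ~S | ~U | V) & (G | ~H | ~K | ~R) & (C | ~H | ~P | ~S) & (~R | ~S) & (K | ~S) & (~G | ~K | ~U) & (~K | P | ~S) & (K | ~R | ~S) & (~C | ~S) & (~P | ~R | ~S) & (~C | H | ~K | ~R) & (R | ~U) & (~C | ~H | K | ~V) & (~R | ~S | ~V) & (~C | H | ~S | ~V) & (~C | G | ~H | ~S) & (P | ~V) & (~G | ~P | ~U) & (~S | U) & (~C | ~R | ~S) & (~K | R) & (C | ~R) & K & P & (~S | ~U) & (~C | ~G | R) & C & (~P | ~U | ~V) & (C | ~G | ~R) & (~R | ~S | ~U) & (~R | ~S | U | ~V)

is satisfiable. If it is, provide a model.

R = True, U = False, S = False, P = True, H = True, G = True, V = True, C = True, K = True

Unit clause (K) forces K = True.
Unit clause (P) forces P = True.
Unit clause (C) forces C = True.
In (~C | ~S) only ~S is left, so S = False.
In (~K | R) only R is left, so R = True.
In (~C | H | ~K | ~R) only H is left, so H = True.
In (G | ~H | ~K | ~R) only G is left, so G = True.
In (~G | ~K | ~U) only ~U is left, so U = False.
Set V = True.
All clauses satisfied.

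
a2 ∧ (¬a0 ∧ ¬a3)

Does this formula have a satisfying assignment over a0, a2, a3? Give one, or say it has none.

a0 = False, a2 = True, a3 = False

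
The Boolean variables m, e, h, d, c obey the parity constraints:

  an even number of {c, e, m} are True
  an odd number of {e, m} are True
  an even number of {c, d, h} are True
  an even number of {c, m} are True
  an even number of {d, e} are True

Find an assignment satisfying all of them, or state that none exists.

m = True, e = False, h = True, d = False, c = True

{c, e, m}: 2 true → even ✓
{e, m}: 1 true → odd ✓
{c, d, h}: 2 true → even ✓
{c, m}: 2 true → even ✓
{d, e}: 0 true → even ✓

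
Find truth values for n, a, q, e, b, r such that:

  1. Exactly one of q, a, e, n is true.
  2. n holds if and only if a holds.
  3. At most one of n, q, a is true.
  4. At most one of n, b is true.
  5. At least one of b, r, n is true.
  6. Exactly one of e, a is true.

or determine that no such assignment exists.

n = False; a = False; q = False; e = True; b = True; r = False

  (1) {q, a, e, n}: 1 true — exactly one ✓
  (2) n=F, a=F — same ✓
  (3) {n, q, a}: 0 true — at most one ✓
  (4) {n, b}: 1 true — at most one ✓
  (5) {b, r, n}: 1 true — at least one ✓
  (6) {e, a}: 1 true — exactly one ✓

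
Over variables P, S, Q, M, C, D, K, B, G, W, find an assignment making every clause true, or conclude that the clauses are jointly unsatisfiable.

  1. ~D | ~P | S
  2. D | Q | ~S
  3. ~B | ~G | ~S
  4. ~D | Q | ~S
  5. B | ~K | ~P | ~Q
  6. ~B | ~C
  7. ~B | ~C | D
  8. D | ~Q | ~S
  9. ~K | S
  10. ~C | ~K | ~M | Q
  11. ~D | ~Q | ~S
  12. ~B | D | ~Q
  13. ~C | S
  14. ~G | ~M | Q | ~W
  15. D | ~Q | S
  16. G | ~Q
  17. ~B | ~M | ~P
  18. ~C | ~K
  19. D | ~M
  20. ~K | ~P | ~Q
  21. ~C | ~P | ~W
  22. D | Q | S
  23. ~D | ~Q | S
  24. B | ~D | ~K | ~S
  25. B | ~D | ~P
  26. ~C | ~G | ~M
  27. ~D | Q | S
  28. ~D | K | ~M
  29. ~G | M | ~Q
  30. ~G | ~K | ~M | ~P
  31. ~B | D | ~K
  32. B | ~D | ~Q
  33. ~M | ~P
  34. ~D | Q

Unsatisfiable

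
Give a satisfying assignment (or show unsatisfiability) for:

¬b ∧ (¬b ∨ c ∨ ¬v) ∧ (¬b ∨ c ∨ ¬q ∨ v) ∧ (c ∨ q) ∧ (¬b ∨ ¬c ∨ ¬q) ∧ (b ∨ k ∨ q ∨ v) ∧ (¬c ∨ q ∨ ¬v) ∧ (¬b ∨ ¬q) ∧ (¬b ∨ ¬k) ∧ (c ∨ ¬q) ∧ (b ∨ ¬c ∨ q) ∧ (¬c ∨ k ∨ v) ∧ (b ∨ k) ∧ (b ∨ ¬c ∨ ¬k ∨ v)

Unit clause (¬b) forces b = False.
In (b ∨ k) only k is left, so k = True.
Try v = False:
  (b ∨ ¬c ∨ ¬k ∨ v) forces c = False.
  (c ∨ q) forces q = True.
  clause (c ∨ ¬q) is falsified — backtrack.
So v = True.
Set q = True.
  then (c ∨ ¬q) forces c = True.
All clauses satisfied.

v=T; q=T; k=T; b=F; c=T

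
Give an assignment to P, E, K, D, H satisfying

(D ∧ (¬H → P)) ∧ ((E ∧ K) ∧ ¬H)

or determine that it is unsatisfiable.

P = True, E = True, K = True, D = True, H = False

  D ∧ (¬H → P) = True
    ¬H → P = True
      ¬H = True
  (E ∧ K) ∧ ¬H = True
    E ∧ K = True
    ¬H = True
Both conjuncts True, so the formula holds.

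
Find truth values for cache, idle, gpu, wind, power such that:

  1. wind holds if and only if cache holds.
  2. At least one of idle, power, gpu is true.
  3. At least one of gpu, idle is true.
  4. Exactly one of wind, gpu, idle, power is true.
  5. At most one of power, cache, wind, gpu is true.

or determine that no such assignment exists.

cache: False; idle: True; gpu: False; wind: False; power: False

  (1) wind=F, cache=F — same ✓
  (2) {idle, power, gpu}: 1 true — at least one ✓
  (3) {gpu, idle}: 1 true — at least one ✓
  (4) {wind, gpu, idle, power}: 1 true — exactly one ✓
  (5) {power, cache, wind, gpu}: 0 true — at most one ✓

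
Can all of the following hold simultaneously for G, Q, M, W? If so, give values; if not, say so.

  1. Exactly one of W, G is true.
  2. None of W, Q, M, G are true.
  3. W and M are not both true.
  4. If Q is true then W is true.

Unsatisfiable — no assignment works.

Case G = True:
  Constraint (2) is violated (G=T) — contradiction.
Case G = False:
  (1) with G=F forces W = True.
  Constraint (2) is violated (W=T) — contradiction.
Both cases fail — unsatisfiable.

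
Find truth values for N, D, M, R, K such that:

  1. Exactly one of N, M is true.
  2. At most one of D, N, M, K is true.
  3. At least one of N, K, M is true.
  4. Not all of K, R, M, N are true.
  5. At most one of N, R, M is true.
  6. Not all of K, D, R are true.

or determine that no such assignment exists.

N = False, D = False, M = True, R = False, K = False

  (1) {N, M}: 1 true — exactly one ✓
  (2) {D, N, M, K}: 1 true — at most one ✓
  (3) {N, K, M}: 1 true — at least one ✓
  (4) {K, R, M, N}: 1/4 true — not all ✓
  (5) {N, R, M}: 1 true — at most one ✓
  (6) {K, D, R}: 0/3 true — not all ✓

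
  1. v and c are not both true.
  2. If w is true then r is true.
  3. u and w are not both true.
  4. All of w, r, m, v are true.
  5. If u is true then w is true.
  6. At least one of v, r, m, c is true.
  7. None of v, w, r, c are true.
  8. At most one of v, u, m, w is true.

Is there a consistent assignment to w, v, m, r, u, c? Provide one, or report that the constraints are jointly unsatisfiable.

Unsatisfiable — no assignment works.

Case w = True:
  Constraint (7) is violated (w=T) — contradiction.
Case w = False:
  Constraint (4) is violated (w=F) — contradiction.
Both cases fail — unsatisfiable.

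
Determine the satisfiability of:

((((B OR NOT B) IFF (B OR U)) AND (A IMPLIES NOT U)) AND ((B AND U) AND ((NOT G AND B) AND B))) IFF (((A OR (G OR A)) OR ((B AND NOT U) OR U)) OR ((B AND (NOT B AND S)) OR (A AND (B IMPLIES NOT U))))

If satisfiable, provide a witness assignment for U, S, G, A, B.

U = False; S = False; G = False; A = False; B = False

  ((((B OR NOT B) IFF (B OR U)) AND (A IMPLIES NOT U)) AND ((B AND U) AND ((NOT G AND B) AND B))) IFF (((A OR (G OR A)) OR ((B AND NOT U) OR U)) OR ((B AND (NOT B AND S)) OR (A AND (B IMPLIES NOT U)))) = True
    (((B OR NOT B) IFF (B OR U)) AND (A IMPLIES NOT U)) AND ((B AND U) AND ((NOT G AND B) AND B)) = False
      ((B OR NOT B) IFF (B OR U)) AND (A IMPLIES NOT U) = False
        (B OR NOT B) IFF (B OR U) = False
          B OR NOT B = True
            NOT B = True
          B OR U = False
        A IMPLIES NOT U = True
          NOT U = True
      (B AND U) AND ((NOT G AND B) AND B) = False
        B AND U = False
        (NOT G AND B) AND B = False
          NOT G AND B = False
            NOT G = True
    ((A OR (G OR A)) OR ((B AND NOT U) OR U)) OR ((B AND (NOT B AND S)) OR (A AND (B IMPLIES NOT U))) = False
      (A OR (G OR A)) OR ((B AND NOT U) OR U) = False
        A OR (G OR A) = False
          G OR A = False
        (B AND NOT U) OR U = False
          B AND NOT U = False
            NOT U = True
      (B AND (NOT B AND S)) OR (A AND (B IMPLIES NOT U)) = False
        B AND (NOT B AND S) = False
          NOT B AND S = False
            NOT B = True
        A AND (B IMPLIES NOT U) = False
          B IMPLIES NOT U = True
            NOT U = True
The formula evaluates to True.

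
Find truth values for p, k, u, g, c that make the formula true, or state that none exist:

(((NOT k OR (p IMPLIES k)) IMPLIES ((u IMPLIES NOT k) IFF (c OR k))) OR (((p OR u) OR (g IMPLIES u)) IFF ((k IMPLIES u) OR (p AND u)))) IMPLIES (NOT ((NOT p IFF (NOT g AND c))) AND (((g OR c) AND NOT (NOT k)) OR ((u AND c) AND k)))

p=T, k=T, u=T, g=F, c=T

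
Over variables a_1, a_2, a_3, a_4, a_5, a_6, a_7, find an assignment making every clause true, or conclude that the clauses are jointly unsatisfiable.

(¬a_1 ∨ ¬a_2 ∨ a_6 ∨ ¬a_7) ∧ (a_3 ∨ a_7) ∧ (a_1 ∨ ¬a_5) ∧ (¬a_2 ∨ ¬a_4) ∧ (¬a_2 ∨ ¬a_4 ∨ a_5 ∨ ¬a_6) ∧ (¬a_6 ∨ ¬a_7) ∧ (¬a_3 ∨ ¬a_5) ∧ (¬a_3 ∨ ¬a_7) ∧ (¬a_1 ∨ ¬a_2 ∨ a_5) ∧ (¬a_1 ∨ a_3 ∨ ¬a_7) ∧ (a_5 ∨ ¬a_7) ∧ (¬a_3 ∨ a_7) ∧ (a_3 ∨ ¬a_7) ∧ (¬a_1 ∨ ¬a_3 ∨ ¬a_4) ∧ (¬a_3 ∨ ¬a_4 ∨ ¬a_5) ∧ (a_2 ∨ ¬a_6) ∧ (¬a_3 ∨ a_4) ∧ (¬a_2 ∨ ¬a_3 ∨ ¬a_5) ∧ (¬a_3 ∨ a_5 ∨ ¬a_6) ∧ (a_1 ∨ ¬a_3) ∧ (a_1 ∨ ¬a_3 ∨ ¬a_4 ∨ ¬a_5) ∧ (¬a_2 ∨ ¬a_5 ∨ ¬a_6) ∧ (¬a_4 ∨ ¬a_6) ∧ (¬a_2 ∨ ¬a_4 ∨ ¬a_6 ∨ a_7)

Case a_3 = True:
  (¬a_3 ∨ ¬a_5) forces a_5 = False.
  (¬a_3 ∨ ¬a_7) forces a_7 = False.
  Clause (¬a_3 ∨ a_7) is falsified — contradiction.
Case a_3 = False:
  (a_3 ∨ a_7) forces a_7 = True.
  Clause (a_3 ∨ ¬a_7) is falsified — contradiction.
Both cases fail, so the formula is unsatisfiable.

Unsatisfiable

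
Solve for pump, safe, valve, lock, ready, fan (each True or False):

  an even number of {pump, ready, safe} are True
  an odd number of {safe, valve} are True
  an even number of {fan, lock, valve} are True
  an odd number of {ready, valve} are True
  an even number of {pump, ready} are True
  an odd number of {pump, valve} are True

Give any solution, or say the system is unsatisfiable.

pump: False, safe: False, valve: True, lock: False, ready: False, fan: True

{pump, ready, safe}: 0 true → even ✓
{safe, valve}: 1 true → odd ✓
{fan, lock, valve}: 2 true → even ✓
{ready, valve}: 1 true → odd ✓
{pump, ready}: 0 true → even ✓
{pump, valve}: 1 true → odd ✓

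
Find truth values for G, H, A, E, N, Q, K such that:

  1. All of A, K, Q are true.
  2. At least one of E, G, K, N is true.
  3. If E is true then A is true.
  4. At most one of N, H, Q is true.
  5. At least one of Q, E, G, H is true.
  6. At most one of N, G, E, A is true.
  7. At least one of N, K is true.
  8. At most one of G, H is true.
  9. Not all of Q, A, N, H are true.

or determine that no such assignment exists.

G: False, H: False, A: True, E: False, N: False, Q: True, K: True

  (1) {A, K, Q}: all 3 true ✓
  (2) {E, G, K, N}: 1 true — at least one ✓
  (3) E=F ⇒ A: vacuous ✓
  (4) {N, H, Q}: 1 true — at most one ✓
  (5) {Q, E, G, H}: 1 true — at least one ✓
  (6) {N, G, E, A}: 1 true — at most one ✓
  (7) {N, K}: 1 true — at least one ✓
  (8) {G, H}: 0 true — at most one ✓
  (9) {Q, A, N, H}: 2/4 true — not all ✓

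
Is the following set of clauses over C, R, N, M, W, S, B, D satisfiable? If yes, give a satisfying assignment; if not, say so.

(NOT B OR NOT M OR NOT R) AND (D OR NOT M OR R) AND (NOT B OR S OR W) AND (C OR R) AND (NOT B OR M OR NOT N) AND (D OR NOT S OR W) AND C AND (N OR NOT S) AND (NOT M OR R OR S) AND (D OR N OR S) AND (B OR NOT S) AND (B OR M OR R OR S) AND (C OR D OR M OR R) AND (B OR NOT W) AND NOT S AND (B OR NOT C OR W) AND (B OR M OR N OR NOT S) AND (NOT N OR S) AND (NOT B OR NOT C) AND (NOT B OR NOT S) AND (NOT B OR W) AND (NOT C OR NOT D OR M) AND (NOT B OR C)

UNSATISFIABLE

Case B = True:
  (C) forces C = True.
  Clause (NOT B OR NOT C) is falsified — contradiction.
Case B = False:
  (C) forces C = True.
  (B OR NOT S) forces S = False.
  (B OR NOT W) forces W = False.
  Clause (B OR NOT C OR W) is falsified — contradiction.
Both cases fail, so the formula is unsatisfiable.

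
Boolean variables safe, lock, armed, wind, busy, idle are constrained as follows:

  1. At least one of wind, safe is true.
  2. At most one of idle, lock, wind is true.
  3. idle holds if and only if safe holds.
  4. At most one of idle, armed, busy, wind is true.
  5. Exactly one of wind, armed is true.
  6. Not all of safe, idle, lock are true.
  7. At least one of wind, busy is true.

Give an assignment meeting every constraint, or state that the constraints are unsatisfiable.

safe = False; lock = False; armed = False; wind = True; busy = False; idle = False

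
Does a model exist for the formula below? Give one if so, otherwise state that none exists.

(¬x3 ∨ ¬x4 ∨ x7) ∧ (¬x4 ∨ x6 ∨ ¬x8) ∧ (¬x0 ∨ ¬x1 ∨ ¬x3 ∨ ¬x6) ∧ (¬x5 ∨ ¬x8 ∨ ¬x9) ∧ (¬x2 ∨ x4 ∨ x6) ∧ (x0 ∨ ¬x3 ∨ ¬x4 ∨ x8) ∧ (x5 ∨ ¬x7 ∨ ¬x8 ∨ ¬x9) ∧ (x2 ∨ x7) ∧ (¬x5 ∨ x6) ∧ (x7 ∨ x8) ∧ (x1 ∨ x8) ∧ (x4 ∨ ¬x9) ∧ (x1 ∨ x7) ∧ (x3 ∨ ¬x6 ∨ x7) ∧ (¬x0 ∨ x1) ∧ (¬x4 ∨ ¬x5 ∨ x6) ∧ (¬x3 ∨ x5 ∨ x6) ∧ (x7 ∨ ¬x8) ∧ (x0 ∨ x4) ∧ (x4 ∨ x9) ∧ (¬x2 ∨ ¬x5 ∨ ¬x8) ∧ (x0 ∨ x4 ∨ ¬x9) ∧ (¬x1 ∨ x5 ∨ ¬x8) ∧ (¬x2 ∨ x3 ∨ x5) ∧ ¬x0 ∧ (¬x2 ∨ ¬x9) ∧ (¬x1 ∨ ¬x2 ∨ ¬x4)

Unit clause (¬x0) forces x0 = False.
In (x0 ∨ x4) only x4 is left, so x4 = True.
Set x1 = True.
  then (¬x1 ∨ ¬x2 ∨ ¬x4) forces x2 = False.
  then (x2 ∨ x7) forces x7 = True.
Set x3 = False.
Set x5 = False.
  then (¬x1 ∨ x5 ∨ ¬x8) forces x8 = False.
Set x6 = True.
Set x9 = False.
All clauses satisfied.

x0 = False, x1 = True, x2 = False, x3 = False, x4 = True, x5 = False, x6 = True, x7 = True, x8 = False, x9 = False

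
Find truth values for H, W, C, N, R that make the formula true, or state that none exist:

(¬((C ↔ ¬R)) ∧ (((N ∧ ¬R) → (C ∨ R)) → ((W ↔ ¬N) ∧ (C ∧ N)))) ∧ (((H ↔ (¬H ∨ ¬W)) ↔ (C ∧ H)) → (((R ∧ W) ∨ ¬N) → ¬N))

H = False; W = True; C = False; N = True; R = False

  ¬((C ↔ ¬R)) ∧ (((N ∧ ¬R) → (C ∨ R)) → ((W ↔ ¬N) ∧ (C ∧ N))) = True
    ¬((C ↔ ¬R)) = True
      C ↔ ¬R = False
        ¬R = True
    ((N ∧ ¬R) → (C ∨ R)) → ((W ↔ ¬N) ∧ (C ∧ N)) = True
      (N ∧ ¬R) → (C ∨ R) = False
        N ∧ ¬R = True
          ¬R = True
        C ∨ R = False
      (W ↔ ¬N) ∧ (C ∧ N) = False
        W ↔ ¬N = False
          ¬N = False
        C ∧ N = False
  ((H ↔ (¬H ∨ ¬W)) ↔ (C ∧ H)) → (((R ∧ W) ∨ ¬N) → ¬N) = True
    (H ↔ (¬H ∨ ¬W)) ↔ (C ∧ H) = True
      H ↔ (¬H ∨ ¬W) = False
        ¬H ∨ ¬W = True
          ¬H = True
          ¬W = False
      C ∧ H = False
    ((R ∧ W) ∨ ¬N) → ¬N = True
      (R ∧ W) ∨ ¬N = False
        R ∧ W = False
        ¬N = False
      ¬N = False
Both conjuncts True, so the formula holds.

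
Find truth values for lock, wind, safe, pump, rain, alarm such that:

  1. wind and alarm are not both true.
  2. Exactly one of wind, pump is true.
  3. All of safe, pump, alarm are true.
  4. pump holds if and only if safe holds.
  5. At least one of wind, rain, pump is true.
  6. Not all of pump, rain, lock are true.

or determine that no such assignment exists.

lock = True; wind = False; safe = True; pump = True; rain = False; alarm = True

  (1) wind=F, alarm=T — not both ✓
  (2) {wind, pump}: 1 true — exactly one ✓
  (3) {safe, pump, alarm}: all 3 true ✓
  (4) pump=T, safe=T — same ✓
  (5) {wind, rain, pump}: 1 true — at least one ✓
  (6) {pump, rain, lock}: 2/3 true — not all ✓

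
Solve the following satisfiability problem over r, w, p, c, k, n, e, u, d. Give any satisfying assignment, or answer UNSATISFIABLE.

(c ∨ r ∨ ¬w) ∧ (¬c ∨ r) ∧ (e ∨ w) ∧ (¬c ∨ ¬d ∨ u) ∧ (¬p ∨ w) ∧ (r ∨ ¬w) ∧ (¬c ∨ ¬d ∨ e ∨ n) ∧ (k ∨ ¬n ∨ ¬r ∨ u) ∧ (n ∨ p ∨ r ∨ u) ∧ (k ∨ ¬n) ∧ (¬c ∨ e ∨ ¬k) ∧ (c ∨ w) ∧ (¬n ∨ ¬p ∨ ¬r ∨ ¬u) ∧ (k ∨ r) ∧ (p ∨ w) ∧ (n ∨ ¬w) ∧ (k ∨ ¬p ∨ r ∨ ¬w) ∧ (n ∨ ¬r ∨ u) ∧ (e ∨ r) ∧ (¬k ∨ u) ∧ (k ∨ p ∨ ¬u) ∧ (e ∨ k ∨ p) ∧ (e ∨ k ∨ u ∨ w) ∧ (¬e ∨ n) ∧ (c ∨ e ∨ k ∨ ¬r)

Set r = True.
Set w = True.
  then (n ∨ ¬w) forces n = True.
  then (k ∨ ¬n) forces k = True.
  then (¬k ∨ u) forces u = True.
  then (¬n ∨ ¬p ∨ ¬r ∨ ¬u) forces p = False.
Set c = False.
Set e = False.
Set d = False.
All clauses satisfied.

r = True; w = True; p = False; c = False; k = True; n = True; e = False; u = True; d = False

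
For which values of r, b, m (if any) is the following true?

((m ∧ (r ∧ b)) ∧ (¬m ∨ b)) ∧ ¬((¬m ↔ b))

r = True, b = True, m = True

  (m ∧ (r ∧ b)) ∧ (¬m ∨ b) = True
    m ∧ (r ∧ b) = True
      r ∧ b = True
    ¬m ∨ b = True
      ¬m = False
  ¬((¬m ↔ b)) = True
    ¬m ↔ b = False
      ¬m = False
Both conjuncts True, so the formula holds.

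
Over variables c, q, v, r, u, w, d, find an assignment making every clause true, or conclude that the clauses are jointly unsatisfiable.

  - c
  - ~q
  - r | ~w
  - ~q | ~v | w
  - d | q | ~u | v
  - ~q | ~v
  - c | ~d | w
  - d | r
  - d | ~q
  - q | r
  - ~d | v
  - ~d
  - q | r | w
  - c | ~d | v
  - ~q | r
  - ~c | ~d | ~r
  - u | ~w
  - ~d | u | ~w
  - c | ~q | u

c = True, q = False, v = True, r = True, u = False, w = False, d = False

Unit clause (c) forces c = True.
Unit clause (~q) forces q = False.
In (q | r) only r is left, so r = True.
Unit clause (~d) forces d = False.
Set v = True.
Set u = False.
  then (u | ~w) forces w = False.
All clauses satisfied.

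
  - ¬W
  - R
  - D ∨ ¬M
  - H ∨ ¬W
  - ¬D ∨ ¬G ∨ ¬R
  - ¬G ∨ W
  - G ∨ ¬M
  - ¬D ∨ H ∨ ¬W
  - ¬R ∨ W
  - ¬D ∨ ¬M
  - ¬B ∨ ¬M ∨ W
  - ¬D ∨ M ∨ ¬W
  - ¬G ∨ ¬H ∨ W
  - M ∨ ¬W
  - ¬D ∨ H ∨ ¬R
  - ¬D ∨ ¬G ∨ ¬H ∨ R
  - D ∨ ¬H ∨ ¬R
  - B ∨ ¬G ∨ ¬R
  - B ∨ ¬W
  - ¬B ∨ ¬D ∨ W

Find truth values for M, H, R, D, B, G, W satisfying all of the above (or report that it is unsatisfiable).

No satisfying assignment exists.

Case R = True:
  (¬W) forces W = False.
  Clause (¬R ∨ W) is falsified — contradiction.
Case R = False:
  Clause (R) is falsified — contradiction.
Both cases fail, so the formula is unsatisfiable.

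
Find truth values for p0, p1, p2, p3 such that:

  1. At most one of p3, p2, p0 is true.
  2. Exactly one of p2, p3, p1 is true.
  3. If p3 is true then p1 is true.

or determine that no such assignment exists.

p0: True, p1: True, p2: False, p3: False

  (1) {p3, p2, p0}: 1 true — at most one ✓
  (2) {p2, p3, p1}: 1 true — exactly one ✓
  (3) p3=F ⇒ p1: vacuous ✓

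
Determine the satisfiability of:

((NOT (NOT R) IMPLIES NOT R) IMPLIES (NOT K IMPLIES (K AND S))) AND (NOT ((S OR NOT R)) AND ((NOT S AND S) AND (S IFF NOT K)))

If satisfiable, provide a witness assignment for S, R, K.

Case S = True: the conjunct NOT ((S OR NOT R)) becomes NOT ((True OR NOT R)) = False.
Case S = False: the conjunct S is False.
Both cases fail — unsatisfiable.

UNSATISFIABLE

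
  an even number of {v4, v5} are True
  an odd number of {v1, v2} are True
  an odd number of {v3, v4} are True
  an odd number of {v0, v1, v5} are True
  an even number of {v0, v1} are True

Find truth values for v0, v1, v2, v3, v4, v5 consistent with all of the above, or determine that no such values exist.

v0 = True, v1 = True, v2 = False, v3 = False, v4 = True, v5 = True

{v4, v5}: 2 true → even ✓
{v1, v2}: 1 true → odd ✓
{v3, v4}: 1 true → odd ✓
{v0, v1, v5}: 3 true → odd ✓
{v0, v1}: 2 true → even ✓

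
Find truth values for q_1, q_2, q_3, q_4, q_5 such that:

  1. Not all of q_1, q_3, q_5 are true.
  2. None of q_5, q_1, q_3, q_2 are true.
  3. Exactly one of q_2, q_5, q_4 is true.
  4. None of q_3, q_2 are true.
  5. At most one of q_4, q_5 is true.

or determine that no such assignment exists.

q_1: False; q_2: False; q_3: False; q_4: True; q_5: False

  (1) {q_1, q_3, q_5}: 0/3 true — not all ✓
  (2) {q_5, q_1, q_3, q_2}: 0 true — none ✓
  (3) {q_2, q_5, q_4}: 1 true — exactly one ✓
  (4) {q_3, q_2}: 0 true — none ✓
  (5) {q_4, q_5}: 1 true — at most one ✓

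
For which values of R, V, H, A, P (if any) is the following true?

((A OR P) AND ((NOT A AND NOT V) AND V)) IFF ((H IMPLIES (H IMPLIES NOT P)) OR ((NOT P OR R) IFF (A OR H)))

R = False; V = False; H = True; A = True; P = True

  ((A OR P) AND ((NOT A AND NOT V) AND V)) IFF ((H IMPLIES (H IMPLIES NOT P)) OR ((NOT P OR R) IFF (A OR H))) = True
    (A OR P) AND ((NOT A AND NOT V) AND V) = False
      A OR P = True
      (NOT A AND NOT V) AND V = False
        NOT A AND NOT V = False
          NOT A = False
          NOT V = True
    (H IMPLIES (H IMPLIES NOT P)) OR ((NOT P OR R) IFF (A OR H)) = False
      H IMPLIES (H IMPLIES NOT P) = False
        H IMPLIES NOT P = False
          NOT P = False
      (NOT P OR R) IFF (A OR H) = False
        NOT P OR R = False
          NOT P = False
        A OR H = True
The formula evaluates to True.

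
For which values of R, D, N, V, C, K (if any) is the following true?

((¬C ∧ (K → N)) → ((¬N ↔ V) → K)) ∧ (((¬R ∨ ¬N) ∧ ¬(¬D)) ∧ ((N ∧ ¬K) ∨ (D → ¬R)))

R = False, D = True, N = True, V = True, C = False, K = False

  (¬C ∧ (K → N)) → ((¬N ↔ V) → K) = True
    ¬C ∧ (K → N) = True
      ¬C = True
      K → N = True
    (¬N ↔ V) → K = True
      ¬N ↔ V = False
        ¬N = False
  ((¬R ∨ ¬N) ∧ ¬(¬D)) ∧ ((N ∧ ¬K) ∨ (D → ¬R)) = True
    (¬R ∨ ¬N) ∧ ¬(¬D) = True
      ¬R ∨ ¬N = True
        ¬R = True
        ¬N = False
      ¬(¬D) = True
        ¬D = False
    (N ∧ ¬K) ∨ (D → ¬R) = True
      N ∧ ¬K = True
        ¬K = True
      D → ¬R = True
        ¬R = True
Both conjuncts True, so the formula holds.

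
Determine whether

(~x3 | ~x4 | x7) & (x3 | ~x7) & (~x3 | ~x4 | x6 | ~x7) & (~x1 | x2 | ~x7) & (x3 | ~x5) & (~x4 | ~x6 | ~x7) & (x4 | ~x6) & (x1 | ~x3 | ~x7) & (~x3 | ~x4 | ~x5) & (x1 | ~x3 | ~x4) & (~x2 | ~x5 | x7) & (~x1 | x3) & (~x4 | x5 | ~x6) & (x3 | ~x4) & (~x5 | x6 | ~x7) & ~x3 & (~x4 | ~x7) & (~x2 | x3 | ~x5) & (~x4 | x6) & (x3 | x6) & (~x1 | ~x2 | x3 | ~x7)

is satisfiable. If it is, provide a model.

Case x4 = True:
  (x3 | ~x4) forces x3 = True.
  Clause (~x3) is falsified — contradiction.
Case x4 = False:
  (x4 | ~x6) forces x6 = False.
  (~x3) forces x3 = False.
  Clause (x3 | x6) is falsified — contradiction.
Both cases fail, so the formula is unsatisfiable.

Unsatisfiable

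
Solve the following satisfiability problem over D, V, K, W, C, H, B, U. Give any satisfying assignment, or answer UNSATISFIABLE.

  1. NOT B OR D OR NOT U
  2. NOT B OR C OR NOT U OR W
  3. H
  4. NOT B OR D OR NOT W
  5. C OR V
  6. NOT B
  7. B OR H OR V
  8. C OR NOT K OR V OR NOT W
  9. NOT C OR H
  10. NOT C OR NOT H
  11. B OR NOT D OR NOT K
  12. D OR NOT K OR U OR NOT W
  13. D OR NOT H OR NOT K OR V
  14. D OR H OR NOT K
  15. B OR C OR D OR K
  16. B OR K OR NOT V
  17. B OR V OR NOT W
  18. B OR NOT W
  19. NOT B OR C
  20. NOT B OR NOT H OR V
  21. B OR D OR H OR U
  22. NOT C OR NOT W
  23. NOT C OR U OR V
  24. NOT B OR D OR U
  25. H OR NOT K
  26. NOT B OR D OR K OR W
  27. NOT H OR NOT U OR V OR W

D = False, V = True, K = True, W = False, C = False, H = True, B = False, U = False

Unit clause (H) forces H = True.
Unit clause (NOT B) forces B = False.
In (NOT C OR NOT H) only NOT C is left, so C = False.
In (B OR NOT W) only NOT W is left, so W = False.
In (C OR V) only V is left, so V = True.
In (B OR K OR NOT V) only K is left, so K = True.
In (B OR NOT D OR NOT K) only NOT D is left, so D = False.
Set U = False.
All clauses satisfied.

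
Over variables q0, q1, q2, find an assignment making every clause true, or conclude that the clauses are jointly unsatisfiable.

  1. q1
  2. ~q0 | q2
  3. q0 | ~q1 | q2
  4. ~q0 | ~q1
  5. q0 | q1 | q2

q0 = False, q1 = True, q2 = True

Unit clause (q1) forces q1 = True.
In (~q0 | ~q1) only ~q0 is left, so q0 = False.
In (q0 | ~q1 | q2) only q2 is left, so q2 = True.
Check each clause:
  (q1): q1 holds.
  (~q0 | q2): ~q0 holds.
  (q0 | ~q1 | q2): q2 holds.
  (~q0 | ~q1): ~q0 holds.
  (q0 | q1 | q2): q1 holds.
All clauses satisfied.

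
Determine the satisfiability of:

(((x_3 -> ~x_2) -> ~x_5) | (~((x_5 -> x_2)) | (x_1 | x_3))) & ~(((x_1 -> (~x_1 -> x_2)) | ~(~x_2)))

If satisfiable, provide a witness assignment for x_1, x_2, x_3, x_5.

The conjunct ~(((x_1 -> (~x_1 -> x_2)) | ~(~x_2))) is unsatisfiable on its own:
  x_1=F, x_2=F: evaluates to False.
  x_1=F, x_2=T: evaluates to False.
  x_1=T, x_2=F: evaluates to False.
  x_1=T, x_2=T: evaluates to False.
So the whole conjunction is unsatisfiable.

The formula is unsatisfiable.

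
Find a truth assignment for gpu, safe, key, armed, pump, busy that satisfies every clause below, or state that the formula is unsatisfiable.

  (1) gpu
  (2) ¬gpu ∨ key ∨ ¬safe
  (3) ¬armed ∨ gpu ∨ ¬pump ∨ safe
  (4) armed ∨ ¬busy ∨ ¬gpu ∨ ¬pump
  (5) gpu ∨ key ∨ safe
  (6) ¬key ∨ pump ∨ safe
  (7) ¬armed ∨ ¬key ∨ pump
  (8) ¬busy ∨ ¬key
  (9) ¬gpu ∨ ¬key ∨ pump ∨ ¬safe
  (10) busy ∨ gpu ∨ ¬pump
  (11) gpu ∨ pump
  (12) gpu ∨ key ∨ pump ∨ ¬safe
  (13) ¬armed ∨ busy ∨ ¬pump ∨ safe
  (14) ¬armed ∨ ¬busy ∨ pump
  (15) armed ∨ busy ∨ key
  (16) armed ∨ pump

gpu = True; safe = True; key = True; armed = True; pump = True; busy = False

Unit clause (gpu) forces gpu = True.
Set safe = True.
  then (¬gpu ∨ key ∨ ¬safe) forces key = True.
  then (¬busy ∨ ¬key) forces busy = False.
  then (¬gpu ∨ ¬key ∨ pump ∨ ¬safe) forces pump = True.
Set armed = True.
All clauses satisfied.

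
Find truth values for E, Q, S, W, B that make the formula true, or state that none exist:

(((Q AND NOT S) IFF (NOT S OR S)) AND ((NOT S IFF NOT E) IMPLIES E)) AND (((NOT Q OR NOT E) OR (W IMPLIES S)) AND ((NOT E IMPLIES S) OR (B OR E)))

E = True, Q = True, S = False, W = False, B = False

  ((Q AND NOT S) IFF (NOT S OR S)) AND ((NOT S IFF NOT E) IMPLIES E) = True
    (Q AND NOT S) IFF (NOT S OR S) = True
      Q AND NOT S = True
        NOT S = True
      NOT S OR S = True
        NOT S = True
    (NOT S IFF NOT E) IMPLIES E = True
      NOT S IFF NOT E = False
        NOT S = True
        NOT E = False
  ((NOT Q OR NOT E) OR (W IMPLIES S)) AND ((NOT E IMPLIES S) OR (B OR E)) = True
    (NOT Q OR NOT E) OR (W IMPLIES S) = True
      NOT Q OR NOT E = False
        NOT Q = False
        NOT E = False
      W IMPLIES S = True
    (NOT E IMPLIES S) OR (B OR E) = True
      NOT E IMPLIES S = True
        NOT E = False
      B OR E = True
Both conjuncts True, so the formula holds.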